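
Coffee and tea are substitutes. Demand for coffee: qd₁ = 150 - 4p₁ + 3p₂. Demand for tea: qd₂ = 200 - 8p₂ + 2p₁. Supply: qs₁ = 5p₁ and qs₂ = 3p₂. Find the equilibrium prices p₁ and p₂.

p₁ = 750/31, p₂ = 700/31

Market 1: 150 - 4p₁ + 3p₂ = 5p₁ → 9p₁ - 3p₂ = 150.
Market 2: 11p₂ - 2p₁ = 200.
Eliminating p₂: 11×(1) + 3×(2) gives 93p₁ = 2250, so p₁ = 750/31.
Back-substitute into (2): p₂ = (200 + 2×750/31) / 11 = 700/31.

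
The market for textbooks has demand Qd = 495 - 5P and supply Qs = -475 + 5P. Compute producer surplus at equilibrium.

Equilibrium: 495 - 5P = -475 + 5P gives P* = 97, Q* = 10.
Supply starts at P = 95 (where Qs = 0).
PS = ½(97 − 95)(10) = 10.

Producer surplus = 10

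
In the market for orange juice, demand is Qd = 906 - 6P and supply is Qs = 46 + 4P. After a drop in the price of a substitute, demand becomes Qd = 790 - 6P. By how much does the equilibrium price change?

Original equilibrium: P* = 86, Q* = 390.
New equilibrium: 790 - 6P = 46 + 4P, so 744 = 10P and P' = 74.4; Q' = 790 − 6(74.4) = 343.6.
Change in price: 74.4 − 86 = -11.6.

ΔP = -11.6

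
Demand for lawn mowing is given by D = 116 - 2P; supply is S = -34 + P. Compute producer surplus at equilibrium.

Equilibrium: 116 - 2P = -34 + P gives P* = 50, Q* = 16.
Supply starts at P = 34 (where S = 0).
PS = ½(50 − 34)(16) = 128.

Producer surplus = 128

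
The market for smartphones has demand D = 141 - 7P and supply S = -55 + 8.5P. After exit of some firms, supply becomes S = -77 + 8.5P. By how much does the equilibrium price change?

ΔP = 44/31

Original equilibrium: P* = 392/31, Q* = 1627/31.
New equilibrium: 141 - 7P = -77 + 8.5P, so 218 = 15.5P and P' = 436/31; Q' = 141 − 7(436/31) = 1319/31.
Change in price: 436/31 − 392/31 = 44/31.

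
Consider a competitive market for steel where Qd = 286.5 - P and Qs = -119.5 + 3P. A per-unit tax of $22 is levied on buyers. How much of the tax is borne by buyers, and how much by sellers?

Buyers bear $16.5, sellers bear $5.5

Pre-tax equilibrium: P* = 101.5, Q* = 185.
Tax on buyers shifts demand to Qd = 286.5 − 1(P + 22) = 264.5 - P.
264.5 - P = -119.5 + 3P gives seller price Ps = 96; buyers pay Pb = 96 + 22 = 118.
New quantity: Q = 286.5 − 1(118) = 168.5.
Buyer burden = 118 − 101.5 = 16.5; seller burden = 101.5 − 96 = 5.5.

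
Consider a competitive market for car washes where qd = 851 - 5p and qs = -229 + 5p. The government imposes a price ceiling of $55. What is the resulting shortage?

Equilibrium price would be p* = 108, so the ceiling at 55 binds.
At p = 55: qd = 851 − 5(55) = 576, qs = -229 + 5(55) = 46.
Shortage = 576 − 46 = 530.

Shortage = 530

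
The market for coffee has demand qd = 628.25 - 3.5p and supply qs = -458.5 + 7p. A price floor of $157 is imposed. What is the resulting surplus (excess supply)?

Surplus = 561.75

Equilibrium price would be p* = 103.5, so the floor at 157 binds.
At p = 157: qd = 78.75, qs = 640.5.
Surplus = 640.5 − 78.75 = 561.75.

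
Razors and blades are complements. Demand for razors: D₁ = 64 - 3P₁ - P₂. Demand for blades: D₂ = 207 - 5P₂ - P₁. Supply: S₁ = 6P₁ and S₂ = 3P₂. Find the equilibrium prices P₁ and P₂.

P₁ = 305/71, P₂ = 1799/71

Market 1: 64 - 3P₁ - P₂ = 6P₁ → 9P₁ + P₂ = 64.
Market 2: 8P₂ + P₁ = 207.
Eliminating P₂: 8×(1) − 1×(2) gives 71P₁ = 305, so P₁ = 305/71.
Back-substitute into (2): P₂ = (207 − 1×305/71) / 8 = 1799/71.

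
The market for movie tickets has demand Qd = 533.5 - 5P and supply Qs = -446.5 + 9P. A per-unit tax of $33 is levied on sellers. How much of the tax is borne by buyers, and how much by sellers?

Pre-tax equilibrium: P* = 70, Q* = 183.5.
Tax on sellers shifts supply to Qs = -446.5 + 9(P − 33) = -743.5 + 9P.
533.5 - 5P = -743.5 + 9P gives buyer price Pb = 1277/14; sellers receive Ps = 1277/14 − 33 = 815/14.
New quantity: Q = 533.5 − 5(1277/14) = 542/7.
Buyer burden = 1277/14 − 70 = 297/14; seller burden = 70 − 815/14 = 165/14.

Buyers bear 297/14, sellers bear 165/14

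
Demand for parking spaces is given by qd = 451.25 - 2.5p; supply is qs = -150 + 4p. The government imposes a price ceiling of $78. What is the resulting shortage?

Equilibrium price would be p* = 92.5, so the ceiling at 78 binds.
At p = 78: qd = 451.25 − 2.5(78) = 256.25, qs = -150 + 4(78) = 162.
Shortage = 256.25 − 162 = 94.25.

Shortage = 94.25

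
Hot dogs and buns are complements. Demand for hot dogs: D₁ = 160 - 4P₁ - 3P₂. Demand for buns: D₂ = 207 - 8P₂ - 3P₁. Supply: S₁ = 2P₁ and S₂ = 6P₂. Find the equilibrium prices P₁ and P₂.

P₁ = 1619/75, P₂ = 10.16

Market 1: 160 - 4P₁ - 3P₂ = 2P₁ → 6P₁ + 3P₂ = 160.
Market 2: 14P₂ + 3P₁ = 207.
Eliminating P₂: 14×(1) − 3×(2) gives 75P₁ = 1619, so P₁ = 1619/75.
Back-substitute into (2): P₂ = (207 − 3×1619/75) / 14 = 10.16.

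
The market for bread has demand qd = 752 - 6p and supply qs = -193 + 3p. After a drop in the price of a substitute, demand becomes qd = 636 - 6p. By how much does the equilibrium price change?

Δp = -116/9

Original equilibrium: p* = 105, q* = 122.
New equilibrium: 636 - 6p = -193 + 3p, so 829 = 9p and p' = 829/9; q' = 636 − 6(829/9) = 250/3.
Change in price: 829/9 − 105 = -116/9.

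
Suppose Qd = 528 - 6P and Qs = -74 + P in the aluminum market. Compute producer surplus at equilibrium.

Producer surplus = 72

Equilibrium: 528 - 6P = -74 + P gives P* = 86, Q* = 12.
Supply starts at P = 74 (where Qs = 0).
PS = ½(86 − 74)(12) = 72.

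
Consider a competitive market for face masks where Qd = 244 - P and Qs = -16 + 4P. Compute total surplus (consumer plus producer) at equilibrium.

Total surplus = 23040

Equilibrium: 244 - P = -16 + 4P gives P* = 52, Q* = 192.
Demand choke price: P = 244; supply starts at P = 4.
CS = ½(244 − 52)(192) = 18432; PS = ½(52 − 4)(192) = 4608.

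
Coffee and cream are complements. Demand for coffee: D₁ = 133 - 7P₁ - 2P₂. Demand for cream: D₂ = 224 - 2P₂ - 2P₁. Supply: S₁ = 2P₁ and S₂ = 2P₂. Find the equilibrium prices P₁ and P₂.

P₁ = 2.625, P₂ = 54.6875

Market 1: 133 - 7P₁ - 2P₂ = 2P₁ → 9P₁ + 2P₂ = 133.
Market 2: 4P₂ + 2P₁ = 224.
Eliminating P₂: 4×(1) − 2×(2) gives 32P₁ = 84, so P₁ = 2.625.
Back-substitute into (2): P₂ = (224 − 2×2.625) / 4 = 54.6875.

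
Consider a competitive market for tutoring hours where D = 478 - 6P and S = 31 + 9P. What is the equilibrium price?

P* = 29.8

Set D = S: 478 - 6P = 31 + 9P.
447 = 15P, so P* = 29.8.
Q* = 478 − 6(29.8) = 299.2.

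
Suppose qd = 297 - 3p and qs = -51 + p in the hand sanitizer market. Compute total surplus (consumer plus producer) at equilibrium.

Equilibrium: 297 - 3p = -51 + p gives p* = 87, q* = 36.
Demand choke price: p = 99; supply starts at p = 51.
CS = ½(99 − 87)(36) = 216; PS = ½(87 − 51)(36) = 648.

Total surplus = 864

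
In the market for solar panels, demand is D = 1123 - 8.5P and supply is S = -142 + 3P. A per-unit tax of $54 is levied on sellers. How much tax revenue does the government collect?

Tax revenue = 84780/23

Pre-tax equilibrium: P* = 110, Q* = 188.
Tax on sellers shifts supply to S = -142 + 3(P − 54) = -304 + 3P.
1123 - 8.5P = -304 + 3P gives buyer price Pb = 2854/23; sellers receive Ps = 2854/23 − 54 = 1612/23.
New quantity: Q = 1123 − 8.5(2854/23) = 1570/23.
Revenue = 54 × 1570/23 = 84780/23.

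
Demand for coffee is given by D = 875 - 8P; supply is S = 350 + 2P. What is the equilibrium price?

P* = 52.5

Set D = S: 875 - 8P = 350 + 2P.
525 = 10P, so P* = 52.5.
Q* = 875 − 8(52.5) = 455.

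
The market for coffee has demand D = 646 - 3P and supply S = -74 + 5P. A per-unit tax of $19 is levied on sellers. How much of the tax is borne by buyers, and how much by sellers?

Buyers bear $11.875, sellers bear $7.125

Pre-tax equilibrium: P* = 90, Q* = 376.
Tax on sellers shifts supply to S = -74 + 5(P − 19) = -169 + 5P.
646 - 3P = -169 + 5P gives buyer price Pb = 101.875; sellers receive Ps = 101.875 − 19 = 82.875.
New quantity: Q = 646 − 3(101.875) = 340.375.
Buyer burden = 101.875 − 90 = 11.875; seller burden = 90 − 82.875 = 7.125.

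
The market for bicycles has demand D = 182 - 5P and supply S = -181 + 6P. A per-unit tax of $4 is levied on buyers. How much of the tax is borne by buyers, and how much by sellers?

Buyers bear 24/11, sellers bear 20/11

Pre-tax equilibrium: P* = 33, Q* = 17.
Tax on buyers shifts demand to D = 182 − 5(P + 4) = 162 - 5P.
162 - 5P = -181 + 6P gives seller price Ps = 343/11; buyers pay Pb = 343/11 + 4 = 387/11.
New quantity: Q = 182 − 5(387/11) = 67/11.
Buyer burden = 387/11 − 33 = 24/11; seller burden = 33 − 343/11 = 20/11.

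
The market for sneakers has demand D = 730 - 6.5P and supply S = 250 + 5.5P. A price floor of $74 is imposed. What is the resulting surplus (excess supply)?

Surplus = 408

Equilibrium price would be P* = 40, so the floor at 74 binds.
At P = 74: D = 249, S = 657.
Surplus = 657 − 249 = 408.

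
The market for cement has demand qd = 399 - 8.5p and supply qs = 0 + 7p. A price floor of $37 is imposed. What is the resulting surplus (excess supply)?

Surplus = 174.5

Equilibrium price would be p* = 798/31, so the floor at 37 binds.
At p = 37: qd = 84.5, qs = 259.
Surplus = 259 − 84.5 = 174.5.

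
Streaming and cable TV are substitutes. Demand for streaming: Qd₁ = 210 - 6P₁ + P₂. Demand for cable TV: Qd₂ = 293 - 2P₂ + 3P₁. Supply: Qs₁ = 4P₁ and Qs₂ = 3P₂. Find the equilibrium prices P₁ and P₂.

Market 1: 210 - 6P₁ + P₂ = 4P₁ → 10P₁ - P₂ = 210.
Market 2: 5P₂ - 3P₁ = 293.
Eliminating P₂: 5×(1) + 1×(2) gives 47P₁ = 1343, so P₁ = 1343/47.
Back-substitute into (2): P₂ = (293 + 3×1343/47) / 5 = 3560/47.

P₁ = 1343/47, P₂ = 3560/47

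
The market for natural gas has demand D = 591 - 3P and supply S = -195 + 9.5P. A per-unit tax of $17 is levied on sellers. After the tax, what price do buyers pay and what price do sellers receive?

Buyers pay $75.8, sellers receive $58.8

Pre-tax equilibrium: P* = 62.88, Q* = 402.36.
Tax on sellers shifts supply to S = -195 + 9.5(P − 17) = -356.5 + 9.5P.
591 - 3P = -356.5 + 9.5P gives buyer price Pb = 75.8; sellers receive Ps = 75.8 − 17 = 58.8.
New quantity: Q = 591 − 3(75.8) = 363.6.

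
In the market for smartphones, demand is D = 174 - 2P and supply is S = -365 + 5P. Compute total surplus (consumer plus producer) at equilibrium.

Total surplus = 140

Equilibrium: 174 - 2P = -365 + 5P gives P* = 77, Q* = 20.
Demand choke price: P = 87; supply starts at P = 73.
CS = ½(87 − 77)(20) = 100; PS = ½(77 − 73)(20) = 40.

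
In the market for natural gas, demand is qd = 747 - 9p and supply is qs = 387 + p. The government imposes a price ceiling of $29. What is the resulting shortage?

Equilibrium price would be p* = 36, so the ceiling at 29 binds.
At p = 29: qd = 747 − 9(29) = 486, qs = 387 + 1(29) = 416.
Shortage = 486 − 416 = 70.

Shortage = 70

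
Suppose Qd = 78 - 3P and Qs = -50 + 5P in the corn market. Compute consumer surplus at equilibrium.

Equilibrium: 78 - 3P = -50 + 5P gives P* = 16, Q* = 30.
Demand choke price (Qd = 0): P = 26.
CS = ½(26 − 16)(30) = 150.

Consumer surplus = 150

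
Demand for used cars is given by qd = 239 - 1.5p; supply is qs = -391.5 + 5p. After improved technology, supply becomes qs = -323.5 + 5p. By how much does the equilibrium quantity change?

Original equilibrium: p* = 97, q* = 93.5.
New equilibrium: 239 - 1.5p = -323.5 + 5p, so 562.5 = 6.5p and p' = 1125/13; q' = 239 − 1.5(1125/13) = 2839/26.
Change in quantity: 2839/26 − 93.5 = 204/13.

Δq = 204/13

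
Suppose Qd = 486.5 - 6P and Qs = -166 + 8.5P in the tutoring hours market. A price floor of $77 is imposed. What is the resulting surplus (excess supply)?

Equilibrium price would be P* = 45, so the floor at 77 binds.
At P = 77: Qd = 24.5, Qs = 488.5.
Surplus = 488.5 − 24.5 = 464.

Surplus = 464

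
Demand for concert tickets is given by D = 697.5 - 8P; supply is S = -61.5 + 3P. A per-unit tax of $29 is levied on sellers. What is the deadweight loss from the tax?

Deadweight loss = 10092/11

Pre-tax equilibrium: P* = 69, Q* = 145.5.
Tax on sellers shifts supply to S = -61.5 + 3(P − 29) = -148.5 + 3P.
697.5 - 8P = -148.5 + 3P gives buyer price Pb = 846/11; sellers receive Ps = 846/11 − 29 = 527/11.
New quantity: Q = 697.5 − 8(846/11) = 1809/22.
DWL = ½ × 29 × (145.5 − 1809/22) = 10092/11.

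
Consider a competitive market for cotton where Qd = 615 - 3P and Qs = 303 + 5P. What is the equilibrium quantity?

Set Qd = Qs: 615 - 3P = 303 + 5P.
312 = 8P, so P* = 39.
Q* = 615 − 3(39) = 498.

Q* = 498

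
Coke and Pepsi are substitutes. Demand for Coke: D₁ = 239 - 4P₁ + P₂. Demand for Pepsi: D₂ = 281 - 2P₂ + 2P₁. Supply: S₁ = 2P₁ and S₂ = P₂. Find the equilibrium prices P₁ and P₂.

P₁ = 62.375, P₂ = 135.25

Market 1: 239 - 4P₁ + P₂ = 2P₁ → 6P₁ - P₂ = 239.
Market 2: 3P₂ - 2P₁ = 281.
Eliminating P₂: 3×(1) + 1×(2) gives 16P₁ = 998, so P₁ = 62.375.
Back-substitute into (2): P₂ = (281 + 2×62.375) / 3 = 135.25.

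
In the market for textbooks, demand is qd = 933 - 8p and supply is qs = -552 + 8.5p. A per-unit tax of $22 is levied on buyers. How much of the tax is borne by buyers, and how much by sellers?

Pre-tax equilibrium: p* = 90, q* = 213.
Tax on buyers shifts demand to qd = 933 − 8(p + 22) = 757 - 8p.
757 - 8p = -552 + 8.5p gives seller price ps = 238/3; buyers pay pb = 238/3 + 22 = 304/3.
New quantity: q = 933 − 8(304/3) = 367/3.
Buyer burden = 304/3 − 90 = 34/3; seller burden = 90 − 238/3 = 32/3.

Buyers bear 34/3, sellers bear 32/3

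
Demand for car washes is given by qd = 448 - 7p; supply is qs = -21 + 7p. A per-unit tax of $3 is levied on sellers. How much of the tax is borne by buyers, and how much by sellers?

Buyers bear $1.5, sellers bear $1.5

Pre-tax equilibrium: p* = 33.5, q* = 213.5.
Tax on sellers shifts supply to qs = -21 + 7(p − 3) = -42 + 7p.
448 - 7p = -42 + 7p gives buyer price pb = 35; sellers receive ps = 35 − 3 = 32.
New quantity: q = 448 − 7(35) = 203.
Buyer burden = 35 − 33.5 = 1.5; seller burden = 33.5 − 32 = 1.5.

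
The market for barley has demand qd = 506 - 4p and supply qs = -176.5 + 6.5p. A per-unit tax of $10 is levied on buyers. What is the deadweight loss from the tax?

Deadweight loss = 2600/21

Pre-tax equilibrium: p* = 65, q* = 246.
Tax on buyers shifts demand to qd = 506 − 4(p + 10) = 466 - 4p.
466 - 4p = -176.5 + 6.5p gives seller price ps = 1285/21; buyers pay pb = 1285/21 + 10 = 1495/21.
New quantity: q = 506 − 4(1495/21) = 4646/21.
DWL = ½ × 10 × (246 − 4646/21) = 2600/21.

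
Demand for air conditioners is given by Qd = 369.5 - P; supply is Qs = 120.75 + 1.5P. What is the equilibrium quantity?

Q* = 270

Set Qd = Qs: 369.5 - P = 120.75 + 1.5P.
248.75 = 2.5P, so P* = 99.5.
Q* = 369.5 − 1(99.5) = 270.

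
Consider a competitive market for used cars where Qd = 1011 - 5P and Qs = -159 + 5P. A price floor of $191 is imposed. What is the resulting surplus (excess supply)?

Surplus = 740

Equilibrium price would be P* = 117, so the floor at 191 binds.
At P = 191: Qd = 56, Qs = 796.
Surplus = 796 − 56 = 740.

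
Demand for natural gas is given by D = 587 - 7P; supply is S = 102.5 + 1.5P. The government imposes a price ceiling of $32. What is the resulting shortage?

Equilibrium price would be P* = 57, so the ceiling at 32 binds.
At P = 32: D = 587 − 7(32) = 363, S = 102.5 + 1.5(32) = 150.5.
Shortage = 363 − 150.5 = 212.5.

Shortage = 212.5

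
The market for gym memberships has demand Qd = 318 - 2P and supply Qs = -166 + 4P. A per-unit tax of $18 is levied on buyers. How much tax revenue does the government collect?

Tax revenue = 2388

Pre-tax equilibrium: P* = 242/3, Q* = 470/3.
Tax on buyers shifts demand to Qd = 318 − 2(P + 18) = 282 - 2P.
282 - 2P = -166 + 4P gives seller price Ps = 224/3; buyers pay Pb = 224/3 + 18 = 278/3.
New quantity: Q = 318 − 2(278/3) = 398/3.
Revenue = 18 × 398/3 = 2388.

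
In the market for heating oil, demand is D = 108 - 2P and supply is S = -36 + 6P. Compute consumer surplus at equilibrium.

Consumer surplus = 1296

Equilibrium: 108 - 2P = -36 + 6P gives P* = 18, Q* = 72.
Demand choke price (D = 0): P = 54.
CS = ½(54 − 18)(72) = 1296.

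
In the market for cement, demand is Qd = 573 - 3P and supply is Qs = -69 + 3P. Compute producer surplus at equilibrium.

Equilibrium: 573 - 3P = -69 + 3P gives P* = 107, Q* = 252.
Supply starts at P = 23 (where Qs = 0).
PS = ½(107 − 23)(252) = 10584.

Producer surplus = 10584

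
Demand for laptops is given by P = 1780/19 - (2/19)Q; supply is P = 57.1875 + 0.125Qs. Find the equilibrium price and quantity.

P* = 77, Q* = 158.5

Set the two price expressions equal: 1780/19 - (2/19)Q = 57.1875 + 0.125Q.
11095/304 = (35/152)Q, so Q* = 158.5.
P* = 1780/19 − (2/19)(158.5) = 77.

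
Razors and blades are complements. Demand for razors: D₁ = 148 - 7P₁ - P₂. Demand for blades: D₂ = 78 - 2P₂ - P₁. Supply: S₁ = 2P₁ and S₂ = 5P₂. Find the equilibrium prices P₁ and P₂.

P₁ = 479/31, P₂ = 277/31

Market 1: 148 - 7P₁ - P₂ = 2P₁ → 9P₁ + P₂ = 148.
Market 2: 7P₂ + P₁ = 78.
Eliminating P₂: 7×(1) − 1×(2) gives 62P₁ = 958, so P₁ = 479/31.
Back-substitute into (2): P₂ = (78 − 1×479/31) / 7 = 277/31.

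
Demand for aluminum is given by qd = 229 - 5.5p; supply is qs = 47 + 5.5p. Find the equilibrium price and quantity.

Set qd = qs: 229 - 5.5p = 47 + 5.5p.
182 = 11p, so p* = 182/11.
q* = 229 − 5.5(182/11) = 138.

p* = 182/11, q* = 138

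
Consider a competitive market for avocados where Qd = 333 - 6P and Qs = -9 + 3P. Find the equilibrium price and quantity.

P* = 38, Q* = 105

Set Qd = Qs: 333 - 6P = -9 + 3P.
342 = 9P, so P* = 38.
Q* = 333 − 6(38) = 105.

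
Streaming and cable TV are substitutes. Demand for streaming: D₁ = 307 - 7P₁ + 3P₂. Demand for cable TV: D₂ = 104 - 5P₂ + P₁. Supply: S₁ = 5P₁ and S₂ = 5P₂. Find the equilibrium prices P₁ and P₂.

P₁ = 3382/117, P₂ = 1555/117

Market 1: 307 - 7P₁ + 3P₂ = 5P₁ → 12P₁ - 3P₂ = 307.
Market 2: 10P₂ - P₁ = 104.
Eliminating P₂: 10×(1) + 3×(2) gives 117P₁ = 3382, so P₁ = 3382/117.
Back-substitute into (2): P₂ = (104 + 1×3382/117) / 10 = 1555/117.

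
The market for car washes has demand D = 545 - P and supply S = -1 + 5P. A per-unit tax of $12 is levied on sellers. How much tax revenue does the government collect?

Pre-tax equilibrium: P* = 91, Q* = 454.
Tax on sellers shifts supply to S = -1 + 5(P − 12) = -61 + 5P.
545 - P = -61 + 5P gives buyer price Pb = 101; sellers receive Ps = 101 − 12 = 89.
New quantity: Q = 545 − 1(101) = 444.
Revenue = 12 × 444 = 5328.

Tax revenue = 5328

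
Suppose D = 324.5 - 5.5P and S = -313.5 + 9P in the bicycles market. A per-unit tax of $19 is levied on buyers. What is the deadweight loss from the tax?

Pre-tax equilibrium: P* = 44, Q* = 82.5.
Tax on buyers shifts demand to D = 324.5 − 5.5(P + 19) = 220 - 5.5P.
220 - 5.5P = -313.5 + 9P gives seller price Ps = 1067/29; buyers pay Pb = 1067/29 + 19 = 1618/29.
New quantity: Q = 324.5 − 5.5(1618/29) = 1023/58.
DWL = ½ × 19 × (82.5 − 1023/58) = 35739/58.

Deadweight loss = 35739/58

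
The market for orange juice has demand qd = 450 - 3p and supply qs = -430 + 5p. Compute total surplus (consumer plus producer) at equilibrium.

Equilibrium: 450 - 3p = -430 + 5p gives p* = 110, q* = 120.
Demand choke price: p = 150; supply starts at p = 86.
CS = ½(150 − 110)(120) = 2400; PS = ½(110 − 86)(120) = 1440.

Total surplus = 3840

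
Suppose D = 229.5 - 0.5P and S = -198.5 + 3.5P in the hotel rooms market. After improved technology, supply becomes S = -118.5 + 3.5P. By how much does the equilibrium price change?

Original equilibrium: P* = 107, Q* = 176.
New equilibrium: 229.5 - 0.5P = -118.5 + 3.5P, so 348 = 4P and P' = 87; Q' = 229.5 − 0.5(87) = 186.
Change in price: 87 − 107 = -20.

ΔP = -20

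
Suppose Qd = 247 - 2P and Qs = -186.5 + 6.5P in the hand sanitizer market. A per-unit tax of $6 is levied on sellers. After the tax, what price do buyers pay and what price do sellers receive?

Pre-tax equilibrium: P* = 51, Q* = 145.
Tax on sellers shifts supply to Qs = -186.5 + 6.5(P − 6) = -225.5 + 6.5P.
247 - 2P = -225.5 + 6.5P gives buyer price Pb = 945/17; sellers receive Ps = 945/17 − 6 = 843/17.
New quantity: Q = 247 − 2(945/17) = 2309/17.

Buyers pay 945/17, sellers receive 843/17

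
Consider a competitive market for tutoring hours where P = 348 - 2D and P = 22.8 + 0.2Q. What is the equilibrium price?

P* = 576/11

Set the two price expressions equal: 348 - 2Q = 22.8 + 0.2Q.
325.2 = 2.2Q, so Q* = 1626/11.
P* = 348 − (2)(1626/11) = 576/11.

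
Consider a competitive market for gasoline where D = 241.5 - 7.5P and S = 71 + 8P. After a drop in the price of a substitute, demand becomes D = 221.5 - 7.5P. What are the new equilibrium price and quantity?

P' = 301/31, Q' = 4609/31

Original equilibrium: P* = 11, Q* = 159.
New equilibrium: 221.5 - 7.5P = 71 + 8P, so 150.5 = 15.5P and P' = 301/31; Q' = 221.5 − 7.5(301/31) = 4609/31.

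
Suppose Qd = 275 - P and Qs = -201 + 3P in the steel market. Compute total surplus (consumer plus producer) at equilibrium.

Total surplus = 16224

Equilibrium: 275 - P = -201 + 3P gives P* = 119, Q* = 156.
Demand choke price: P = 275; supply starts at P = 67.
CS = ½(275 − 119)(156) = 12168; PS = ½(119 − 67)(156) = 4056.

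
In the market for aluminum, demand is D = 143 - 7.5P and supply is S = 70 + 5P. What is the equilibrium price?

Set D = S: 143 - 7.5P = 70 + 5P.
73 = 12.5P, so P* = 5.84.
Q* = 143 − 7.5(5.84) = 99.2.

P* = 5.84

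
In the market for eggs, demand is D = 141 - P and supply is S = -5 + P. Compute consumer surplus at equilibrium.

Equilibrium: 141 - P = -5 + P gives P* = 73, Q* = 68.
Demand choke price (D = 0): P = 141.
CS = ½(141 − 73)(68) = 2312.

Consumer surplus = 2312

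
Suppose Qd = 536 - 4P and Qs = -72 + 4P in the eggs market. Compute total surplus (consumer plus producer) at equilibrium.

Total surplus = 13456

Equilibrium: 536 - 4P = -72 + 4P gives P* = 76, Q* = 232.
Demand choke price: P = 134; supply starts at P = 18.
CS = ½(134 − 76)(232) = 6728; PS = ½(76 − 18)(232) = 6728.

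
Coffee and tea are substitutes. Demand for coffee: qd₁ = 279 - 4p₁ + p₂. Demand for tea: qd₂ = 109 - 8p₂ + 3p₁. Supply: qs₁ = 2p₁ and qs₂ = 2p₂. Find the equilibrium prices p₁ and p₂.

Market 1: 279 - 4p₁ + p₂ = 2p₁ → 6p₁ - p₂ = 279.
Market 2: 10p₂ - 3p₁ = 109.
Eliminating p₂: 10×(1) + 1×(2) gives 57p₁ = 2899, so p₁ = 2899/57.
Back-substitute into (2): p₂ = (109 + 3×2899/57) / 10 = 497/19.

p₁ = 2899/57, p₂ = 497/19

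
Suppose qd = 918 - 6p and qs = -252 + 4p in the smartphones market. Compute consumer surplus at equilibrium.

Consumer surplus = 3888

Equilibrium: 918 - 6p = -252 + 4p gives p* = 117, q* = 216.
Demand choke price (qd = 0): p = 153.
CS = ½(153 − 117)(216) = 3888.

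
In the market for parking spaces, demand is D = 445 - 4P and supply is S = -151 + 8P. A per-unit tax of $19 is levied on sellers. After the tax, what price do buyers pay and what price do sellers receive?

Buyers pay 187/3, sellers receive 130/3

Pre-tax equilibrium: P* = 149/3, Q* = 739/3.
Tax on sellers shifts supply to S = -151 + 8(P − 19) = -303 + 8P.
445 - 4P = -303 + 8P gives buyer price Pb = 187/3; sellers receive Ps = 187/3 − 19 = 130/3.
New quantity: Q = 445 − 4(187/3) = 587/3.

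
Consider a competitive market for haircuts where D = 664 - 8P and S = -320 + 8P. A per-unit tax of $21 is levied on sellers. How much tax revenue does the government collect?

Pre-tax equilibrium: P* = 61.5, Q* = 172.
Tax on sellers shifts supply to S = -320 + 8(P − 21) = -488 + 8P.
664 - 8P = -488 + 8P gives buyer price Pb = 72; sellers receive Ps = 72 − 21 = 51.
New quantity: Q = 664 − 8(72) = 88.
Revenue = 21 × 88 = 1848.

Tax revenue = 1848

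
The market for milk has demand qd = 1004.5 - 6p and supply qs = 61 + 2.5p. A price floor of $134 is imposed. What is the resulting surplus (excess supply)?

Surplus = 195.5

Equilibrium price would be p* = 111, so the floor at 134 binds.
At p = 134: qd = 200.5, qs = 396.
Surplus = 396 − 200.5 = 195.5.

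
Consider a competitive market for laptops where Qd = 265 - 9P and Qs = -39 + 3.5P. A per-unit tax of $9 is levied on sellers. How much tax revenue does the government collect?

Pre-tax equilibrium: P* = 24.32, Q* = 46.12.
Tax on sellers shifts supply to Qs = -39 + 3.5(P − 9) = -70.5 + 3.5P.
265 - 9P = -70.5 + 3.5P gives buyer price Pb = 26.84; sellers receive Ps = 26.84 − 9 = 17.84.
New quantity: Q = 265 − 9(26.84) = 23.44.
Revenue = 9 × 23.44 = 210.96.

Tax revenue = 210.96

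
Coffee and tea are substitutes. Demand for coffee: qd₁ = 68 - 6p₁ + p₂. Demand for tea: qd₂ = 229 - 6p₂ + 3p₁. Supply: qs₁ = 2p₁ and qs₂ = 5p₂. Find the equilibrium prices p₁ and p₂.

p₁ = 977/85, p₂ = 2036/85

Market 1: 68 - 6p₁ + p₂ = 2p₁ → 8p₁ - p₂ = 68.
Market 2: 11p₂ - 3p₁ = 229.
Eliminating p₂: 11×(1) + 1×(2) gives 85p₁ = 977, so p₁ = 977/85.
Back-substitute into (2): p₂ = (229 + 3×977/85) / 11 = 2036/85.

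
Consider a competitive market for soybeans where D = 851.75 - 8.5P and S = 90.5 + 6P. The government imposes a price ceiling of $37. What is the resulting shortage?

Shortage = 224.75

Equilibrium price would be P* = 52.5, so the ceiling at 37 binds.
At P = 37: D = 851.75 − 8.5(37) = 537.25, S = 90.5 + 6(37) = 312.5.
Shortage = 537.25 − 312.5 = 224.75.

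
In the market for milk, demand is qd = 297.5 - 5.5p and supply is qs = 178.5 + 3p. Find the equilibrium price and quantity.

p* = 14, q* = 220.5

Set qd = qs: 297.5 - 5.5p = 178.5 + 3p.
119 = 8.5p, so p* = 14.
q* = 297.5 − 5.5(14) = 220.5.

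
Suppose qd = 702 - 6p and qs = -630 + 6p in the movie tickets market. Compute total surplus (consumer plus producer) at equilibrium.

Equilibrium: 702 - 6p = -630 + 6p gives p* = 111, q* = 36.
Demand choke price: p = 117; supply starts at p = 105.
CS = ½(117 − 111)(36) = 108; PS = ½(111 − 105)(36) = 108.

Total surplus = 216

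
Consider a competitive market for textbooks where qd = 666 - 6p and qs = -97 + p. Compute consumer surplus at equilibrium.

Equilibrium: 666 - 6p = -97 + p gives p* = 109, q* = 12.
Demand choke price (qd = 0): p = 111.
CS = ½(111 − 109)(12) = 12.

Consumer surplus = 12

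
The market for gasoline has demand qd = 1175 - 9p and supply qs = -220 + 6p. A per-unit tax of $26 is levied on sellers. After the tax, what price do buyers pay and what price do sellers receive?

Pre-tax equilibrium: p* = 93, q* = 338.
Tax on sellers shifts supply to qs = -220 + 6(p − 26) = -376 + 6p.
1175 - 9p = -376 + 6p gives buyer price pb = 103.4; sellers receive ps = 103.4 − 26 = 77.4.
New quantity: q = 1175 − 9(103.4) = 244.4.

Buyers pay $103.4, sellers receive $77.4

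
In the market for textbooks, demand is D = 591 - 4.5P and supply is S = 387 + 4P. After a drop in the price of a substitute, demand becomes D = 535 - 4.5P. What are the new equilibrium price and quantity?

Original equilibrium: P* = 24, Q* = 483.
New equilibrium: 535 - 4.5P = 387 + 4P, so 148 = 8.5P and P' = 296/17; Q' = 535 − 4.5(296/17) = 7763/17.

P' = 296/17, Q' = 7763/17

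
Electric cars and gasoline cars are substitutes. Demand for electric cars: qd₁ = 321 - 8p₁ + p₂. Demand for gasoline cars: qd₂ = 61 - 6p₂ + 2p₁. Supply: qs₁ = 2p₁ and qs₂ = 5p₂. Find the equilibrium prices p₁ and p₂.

Market 1: 321 - 8p₁ + p₂ = 2p₁ → 10p₁ - p₂ = 321.
Market 2: 11p₂ - 2p₁ = 61.
Eliminating p₂: 11×(1) + 1×(2) gives 108p₁ = 3592, so p₁ = 898/27.
Back-substitute into (2): p₂ = (61 + 2×898/27) / 11 = 313/27.

p₁ = 898/27, p₂ = 313/27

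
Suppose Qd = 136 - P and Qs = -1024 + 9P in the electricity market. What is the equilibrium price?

P* = 116

Set Qd = Qs: 136 - P = -1024 + 9P.
1160 = 10P, so P* = 116.
Q* = 136 − 1(116) = 20.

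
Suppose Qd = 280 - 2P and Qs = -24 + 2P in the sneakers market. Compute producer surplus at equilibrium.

Equilibrium: 280 - 2P = -24 + 2P gives P* = 76, Q* = 128.
Supply starts at P = 12 (where Qs = 0).
PS = ½(76 − 12)(128) = 4096.

Producer surplus = 4096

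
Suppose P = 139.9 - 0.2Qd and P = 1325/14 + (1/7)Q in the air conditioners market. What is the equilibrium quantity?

Set the two price expressions equal: 139.9 - 0.2Q = 1325/14 + (1/7)Q.
1584/35 = (12/35)Q, so Q* = 132.
P* = 139.9 − (0.2)(132) = 113.5.

Q* = 132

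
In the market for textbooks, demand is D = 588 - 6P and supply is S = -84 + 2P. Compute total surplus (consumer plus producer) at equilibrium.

Equilibrium: 588 - 6P = -84 + 2P gives P* = 84, Q* = 84.
Demand choke price: P = 98; supply starts at P = 42.
CS = ½(98 − 84)(84) = 588; PS = ½(84 − 42)(84) = 1764.

Total surplus = 2352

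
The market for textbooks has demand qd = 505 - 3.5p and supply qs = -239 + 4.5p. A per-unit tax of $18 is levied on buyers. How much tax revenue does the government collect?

Tax revenue = 2593.125

Pre-tax equilibrium: p* = 93, q* = 179.5.
Tax on buyers shifts demand to qd = 505 − 3.5(p + 18) = 442 - 3.5p.
442 - 3.5p = -239 + 4.5p gives seller price ps = 85.125; buyers pay pb = 85.125 + 18 = 103.125.
New quantity: q = 505 − 3.5(103.125) = 144.0625.
Revenue = 18 × 144.0625 = 2593.125.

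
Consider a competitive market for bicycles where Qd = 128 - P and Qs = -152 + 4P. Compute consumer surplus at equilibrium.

Consumer surplus = 2592

Equilibrium: 128 - P = -152 + 4P gives P* = 56, Q* = 72.
Demand choke price (Qd = 0): P = 128.
CS = ½(128 − 56)(72) = 2592.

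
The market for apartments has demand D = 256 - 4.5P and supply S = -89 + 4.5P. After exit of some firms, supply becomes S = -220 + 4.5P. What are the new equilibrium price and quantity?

Original equilibrium: P* = 115/3, Q* = 83.5.
New equilibrium: 256 - 4.5P = -220 + 4.5P, so 476 = 9P and P' = 476/9; Q' = 256 − 4.5(476/9) = 18.

P' = 476/9, Q' = 18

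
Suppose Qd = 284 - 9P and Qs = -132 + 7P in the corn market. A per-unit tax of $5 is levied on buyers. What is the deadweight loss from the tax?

Pre-tax equilibrium: P* = 26, Q* = 50.
Tax on buyers shifts demand to Qd = 284 − 9(P + 5) = 239 - 9P.
239 - 9P = -132 + 7P gives seller price Ps = 23.1875; buyers pay Pb = 23.1875 + 5 = 28.1875.
New quantity: Q = 284 − 9(28.1875) = 30.3125.
DWL = ½ × 5 × (50 − 30.3125) = 49.21875.

Deadweight loss = 49.21875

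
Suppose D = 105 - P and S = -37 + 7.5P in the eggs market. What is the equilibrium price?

Set D = S: 105 - P = -37 + 7.5P.
142 = 8.5P, so P* = 284/17.
Q* = 105 − 1(284/17) = 1501/17.

P* = 284/17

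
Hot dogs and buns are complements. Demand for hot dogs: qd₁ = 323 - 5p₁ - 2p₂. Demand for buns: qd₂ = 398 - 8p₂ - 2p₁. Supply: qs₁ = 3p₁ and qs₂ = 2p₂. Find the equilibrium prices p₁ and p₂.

Market 1: 323 - 5p₁ - 2p₂ = 3p₁ → 8p₁ + 2p₂ = 323.
Market 2: 10p₂ + 2p₁ = 398.
Eliminating p₂: 10×(1) − 2×(2) gives 76p₁ = 2434, so p₁ = 1217/38.
Back-substitute into (2): p₂ = (398 − 2×1217/38) / 10 = 1269/38.

p₁ = 1217/38, p₂ = 1269/38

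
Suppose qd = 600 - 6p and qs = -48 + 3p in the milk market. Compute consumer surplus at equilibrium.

Equilibrium: 600 - 6p = -48 + 3p gives p* = 72, q* = 168.
Demand choke price (qd = 0): p = 100.
CS = ½(100 − 72)(168) = 2352.

Consumer surplus = 2352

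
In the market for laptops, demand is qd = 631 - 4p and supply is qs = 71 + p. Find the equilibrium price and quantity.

Set qd = qs: 631 - 4p = 71 + p.
560 = 5p, so p* = 112.
q* = 631 − 4(112) = 183.

p* = 112, q* = 183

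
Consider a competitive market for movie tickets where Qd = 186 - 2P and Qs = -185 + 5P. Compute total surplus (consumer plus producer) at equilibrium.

Total surplus = 2240

Equilibrium: 186 - 2P = -185 + 5P gives P* = 53, Q* = 80.
Demand choke price: P = 93; supply starts at P = 37.
CS = ½(93 − 53)(80) = 1600; PS = ½(53 − 37)(80) = 640.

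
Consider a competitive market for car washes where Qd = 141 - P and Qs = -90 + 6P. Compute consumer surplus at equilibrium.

Consumer surplus = 5832

Equilibrium: 141 - P = -90 + 6P gives P* = 33, Q* = 108.
Demand choke price (Qd = 0): P = 141.
CS = ½(141 − 33)(108) = 5832.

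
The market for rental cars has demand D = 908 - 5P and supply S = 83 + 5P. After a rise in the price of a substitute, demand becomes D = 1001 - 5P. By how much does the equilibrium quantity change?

ΔQ = 46.5

Original equilibrium: P* = 82.5, Q* = 495.5.
New equilibrium: 1001 - 5P = 83 + 5P, so 918 = 10P and P' = 91.8; Q' = 1001 − 5(91.8) = 542.
Change in quantity: 542 − 495.5 = 46.5.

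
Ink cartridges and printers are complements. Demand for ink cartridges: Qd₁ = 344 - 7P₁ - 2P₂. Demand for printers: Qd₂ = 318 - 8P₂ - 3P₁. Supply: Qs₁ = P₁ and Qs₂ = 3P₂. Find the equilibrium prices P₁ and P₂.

P₁ = 1574/41, P₂ = 756/41

Market 1: 344 - 7P₁ - 2P₂ = P₁ → 8P₁ + 2P₂ = 344.
Market 2: 11P₂ + 3P₁ = 318.
Eliminating P₂: 11×(1) − 2×(2) gives 82P₁ = 3148, so P₁ = 1574/41.
Back-substitute into (2): P₂ = (318 − 3×1574/41) / 11 = 756/41.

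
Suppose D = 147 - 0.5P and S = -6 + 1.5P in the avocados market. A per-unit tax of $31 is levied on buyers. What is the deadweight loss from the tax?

Pre-tax equilibrium: P* = 76.5, Q* = 108.75.
Tax on buyers shifts demand to D = 147 − 0.5(P + 31) = 131.5 - 0.5P.
131.5 - 0.5P = -6 + 1.5P gives seller price Ps = 68.75; buyers pay Pb = 68.75 + 31 = 99.75.
New quantity: Q = 147 − 0.5(99.75) = 97.125.
DWL = ½ × 31 × (108.75 − 97.125) = 180.1875.

Deadweight loss = 180.1875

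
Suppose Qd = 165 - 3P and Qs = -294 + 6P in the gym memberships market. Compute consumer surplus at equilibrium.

Consumer surplus = 24

Equilibrium: 165 - 3P = -294 + 6P gives P* = 51, Q* = 12.
Demand choke price (Qd = 0): P = 55.
CS = ½(55 − 51)(12) = 24.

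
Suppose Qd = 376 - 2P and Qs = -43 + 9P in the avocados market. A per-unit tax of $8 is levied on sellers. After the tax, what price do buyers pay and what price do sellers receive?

Pre-tax equilibrium: P* = 419/11, Q* = 3298/11.
Tax on sellers shifts supply to Qs = -43 + 9(P − 8) = -115 + 9P.
376 - 2P = -115 + 9P gives buyer price Pb = 491/11; sellers receive Ps = 491/11 − 8 = 403/11.
New quantity: Q = 376 − 2(491/11) = 3154/11.

Buyers pay 491/11, sellers receive 403/11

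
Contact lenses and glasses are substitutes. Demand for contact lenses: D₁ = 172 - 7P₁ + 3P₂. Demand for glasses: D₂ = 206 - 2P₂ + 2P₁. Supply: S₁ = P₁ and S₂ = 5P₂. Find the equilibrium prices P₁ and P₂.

Market 1: 172 - 7P₁ + 3P₂ = P₁ → 8P₁ - 3P₂ = 172.
Market 2: 7P₂ - 2P₁ = 206.
Eliminating P₂: 7×(1) + 3×(2) gives 50P₁ = 1822, so P₁ = 36.44.
Back-substitute into (2): P₂ = (206 + 2×36.44) / 7 = 39.84.

P₁ = 36.44, P₂ = 39.84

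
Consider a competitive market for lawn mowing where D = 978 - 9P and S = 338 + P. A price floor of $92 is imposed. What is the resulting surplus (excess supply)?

Surplus = 280

Equilibrium price would be P* = 64, so the floor at 92 binds.
At P = 92: D = 150, S = 430.
Surplus = 430 − 150 = 280.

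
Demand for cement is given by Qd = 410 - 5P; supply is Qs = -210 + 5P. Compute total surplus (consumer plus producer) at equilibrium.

Equilibrium: 410 - 5P = -210 + 5P gives P* = 62, Q* = 100.
Demand choke price: P = 82; supply starts at P = 42.
CS = ½(82 − 62)(100) = 1000; PS = ½(62 − 42)(100) = 1000.

Total surplus = 2000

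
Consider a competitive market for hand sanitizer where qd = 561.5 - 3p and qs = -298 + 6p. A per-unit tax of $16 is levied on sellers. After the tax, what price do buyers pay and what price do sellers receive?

Buyers pay 637/6, sellers receive 541/6

Pre-tax equilibrium: p* = 95.5, q* = 275.
Tax on sellers shifts supply to qs = -298 + 6(p − 16) = -394 + 6p.
561.5 - 3p = -394 + 6p gives buyer price pb = 637/6; sellers receive ps = 637/6 − 16 = 541/6.
New quantity: q = 561.5 − 3(637/6) = 243.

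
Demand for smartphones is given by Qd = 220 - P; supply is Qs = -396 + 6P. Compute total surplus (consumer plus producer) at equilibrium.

Total surplus = 10164

Equilibrium: 220 - P = -396 + 6P gives P* = 88, Q* = 132.
Demand choke price: P = 220; supply starts at P = 66.
CS = ½(220 − 88)(132) = 8712; PS = ½(88 − 66)(132) = 1452.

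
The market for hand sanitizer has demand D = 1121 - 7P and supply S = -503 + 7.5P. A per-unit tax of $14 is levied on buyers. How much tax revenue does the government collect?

Tax revenue = 116242/29

Pre-tax equilibrium: P* = 112, Q* = 337.
Tax on buyers shifts demand to D = 1121 − 7(P + 14) = 1023 - 7P.
1023 - 7P = -503 + 7.5P gives seller price Ps = 3052/29; buyers pay Pb = 3052/29 + 14 = 3458/29.
New quantity: Q = 1121 − 7(3458/29) = 8303/29.
Revenue = 14 × 8303/29 = 116242/29.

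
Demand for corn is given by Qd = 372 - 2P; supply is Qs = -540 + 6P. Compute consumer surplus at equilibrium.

Consumer surplus = 5184

Equilibrium: 372 - 2P = -540 + 6P gives P* = 114, Q* = 144.
Demand choke price (Qd = 0): P = 186.
CS = ½(186 − 114)(144) = 5184.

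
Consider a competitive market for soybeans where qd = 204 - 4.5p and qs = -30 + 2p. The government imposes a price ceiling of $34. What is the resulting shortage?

Shortage = 13

Equilibrium price would be p* = 36, so the ceiling at 34 binds.
At p = 34: qd = 204 − 4.5(34) = 51, qs = -30 + 2(34) = 38.
Shortage = 51 − 38 = 13.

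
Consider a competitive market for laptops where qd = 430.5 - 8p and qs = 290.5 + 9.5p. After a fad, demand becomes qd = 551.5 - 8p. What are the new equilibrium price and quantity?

Original equilibrium: p* = 8, q* = 366.5.
New equilibrium: 551.5 - 8p = 290.5 + 9.5p, so 261 = 17.5p and p' = 522/35; q' = 551.5 − 8(522/35) = 30253/70.

p' = 522/35, q' = 30253/70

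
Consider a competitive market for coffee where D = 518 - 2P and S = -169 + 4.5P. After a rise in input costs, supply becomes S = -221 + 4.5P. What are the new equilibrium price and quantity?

Original equilibrium: P* = 1374/13, Q* = 3986/13.
New equilibrium: 518 - 2P = -221 + 4.5P, so 739 = 6.5P and P' = 1478/13; Q' = 518 − 2(1478/13) = 3778/13.

P' = 1478/13, Q' = 3778/13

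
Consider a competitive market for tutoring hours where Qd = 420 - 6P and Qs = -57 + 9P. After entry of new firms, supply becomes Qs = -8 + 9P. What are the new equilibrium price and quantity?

P' = 428/15, Q' = 248.8

Original equilibrium: P* = 31.8, Q* = 229.2.
New equilibrium: 420 - 6P = -8 + 9P, so 428 = 15P and P' = 428/15; Q' = 420 − 6(428/15) = 248.8.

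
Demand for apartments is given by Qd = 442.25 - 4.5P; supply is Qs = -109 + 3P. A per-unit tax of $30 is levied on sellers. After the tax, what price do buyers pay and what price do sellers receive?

Pre-tax equilibrium: P* = 73.5, Q* = 111.5.
Tax on sellers shifts supply to Qs = -109 + 3(P − 30) = -199 + 3P.
442.25 - 4.5P = -199 + 3P gives buyer price Pb = 85.5; sellers receive Ps = 85.5 − 30 = 55.5.
New quantity: Q = 442.25 − 4.5(85.5) = 57.5.

Buyers pay $85.5, sellers receive $55.5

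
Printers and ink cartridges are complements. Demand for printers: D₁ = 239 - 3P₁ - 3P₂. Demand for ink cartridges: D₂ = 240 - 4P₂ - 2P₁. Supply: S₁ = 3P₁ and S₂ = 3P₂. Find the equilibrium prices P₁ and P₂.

Market 1: 239 - 3P₁ - 3P₂ = 3P₁ → 6P₁ + 3P₂ = 239.
Market 2: 7P₂ + 2P₁ = 240.
Eliminating P₂: 7×(1) − 3×(2) gives 36P₁ = 953, so P₁ = 953/36.
Back-substitute into (2): P₂ = (240 − 2×953/36) / 7 = 481/18.

P₁ = 953/36, P₂ = 481/18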